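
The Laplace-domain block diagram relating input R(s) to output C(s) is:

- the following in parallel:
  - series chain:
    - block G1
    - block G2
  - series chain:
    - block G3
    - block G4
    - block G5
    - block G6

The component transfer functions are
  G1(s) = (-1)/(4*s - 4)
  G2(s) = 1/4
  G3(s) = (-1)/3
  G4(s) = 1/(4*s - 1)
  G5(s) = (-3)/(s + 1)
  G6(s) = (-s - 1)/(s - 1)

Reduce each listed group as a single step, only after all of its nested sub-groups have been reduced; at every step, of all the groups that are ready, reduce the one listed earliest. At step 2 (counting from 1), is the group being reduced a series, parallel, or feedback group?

The answer is series.

Reasoning:
[1] combine G1, G2 in series
[2] reduce the series chain G3, G4, G5, G6
[3] sum the parallel branches (G1*G2), (G3*G4*G5*G6)
Step 2: series.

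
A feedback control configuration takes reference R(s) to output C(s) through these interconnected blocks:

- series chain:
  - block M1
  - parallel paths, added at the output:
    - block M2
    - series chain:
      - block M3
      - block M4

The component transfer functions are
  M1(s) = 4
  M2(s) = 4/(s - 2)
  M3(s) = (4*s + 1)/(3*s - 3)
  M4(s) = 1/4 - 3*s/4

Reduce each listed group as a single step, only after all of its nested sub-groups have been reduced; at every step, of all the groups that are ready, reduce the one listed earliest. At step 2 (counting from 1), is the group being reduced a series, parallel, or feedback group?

[1] cascade M3, M4
[2] add M2, (M3*M4) (parallel)
[3] cascade M1, (M2+(M3*M4))
Step 2: parallel.

Answer: parallel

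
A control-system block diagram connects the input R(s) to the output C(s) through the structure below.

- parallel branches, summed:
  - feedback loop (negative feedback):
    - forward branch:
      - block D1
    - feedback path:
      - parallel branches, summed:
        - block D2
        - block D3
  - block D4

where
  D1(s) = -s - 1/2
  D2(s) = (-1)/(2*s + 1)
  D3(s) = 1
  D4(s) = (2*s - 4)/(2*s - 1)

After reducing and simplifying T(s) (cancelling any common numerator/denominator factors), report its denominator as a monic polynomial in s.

[1] combine D2, D3 in parallel: (2*s)/(2*s + 1)
[2] feedback reduction of D1, (D2+D3): (2*s + 1)/(2*s - 2)
[3] reduce the parallel group [D1/(1+D1*(D2+D3))], D4: (8*s^2 - 12*s + 7)/(4*s^2 - 6*s + 2)
T(s) is the step-3 result (common factors already cancelled). Leading coefficient of the denominator: 4. Divide through by 4 for the monic polynomial.

Final answer: s^2 - 3*s/2 + 1/2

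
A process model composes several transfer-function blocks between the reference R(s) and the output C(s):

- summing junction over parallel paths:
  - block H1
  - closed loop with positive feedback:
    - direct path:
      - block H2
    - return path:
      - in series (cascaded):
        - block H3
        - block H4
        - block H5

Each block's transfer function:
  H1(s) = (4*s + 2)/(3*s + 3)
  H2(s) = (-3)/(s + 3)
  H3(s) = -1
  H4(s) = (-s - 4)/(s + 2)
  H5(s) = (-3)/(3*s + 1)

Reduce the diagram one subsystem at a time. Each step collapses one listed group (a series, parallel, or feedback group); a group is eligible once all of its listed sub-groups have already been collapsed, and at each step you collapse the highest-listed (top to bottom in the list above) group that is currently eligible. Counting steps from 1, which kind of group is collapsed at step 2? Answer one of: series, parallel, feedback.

Reducing step by step:

Step 1 - cascade H3, H4, H5
Step 2 - apply the feedback formula to H2, (H3*H4*H5)
Step 3 - combine H1, [H2/(1-H2*(H3*H4*H5))] in parallel
So the answer for step 2 is feedback.

Answer: feedback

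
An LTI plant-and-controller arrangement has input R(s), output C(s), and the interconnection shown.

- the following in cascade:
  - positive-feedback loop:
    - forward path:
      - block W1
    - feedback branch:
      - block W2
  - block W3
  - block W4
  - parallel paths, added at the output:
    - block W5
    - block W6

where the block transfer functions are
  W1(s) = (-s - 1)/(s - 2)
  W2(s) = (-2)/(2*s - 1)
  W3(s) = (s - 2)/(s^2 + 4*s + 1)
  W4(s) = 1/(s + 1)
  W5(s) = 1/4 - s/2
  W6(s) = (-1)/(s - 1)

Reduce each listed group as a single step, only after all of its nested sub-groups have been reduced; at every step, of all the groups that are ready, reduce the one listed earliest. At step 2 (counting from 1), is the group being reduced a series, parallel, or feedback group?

Step 1 - reduce the feedback loop with forward W1 and return W2
Step 2 - reduce the parallel group W5, W6
Step 3 - cascade [W1/(1-W1*W2)], W3, W4, (W5+W6)
The group at step 2 is a parallel group.

Therefore the answer is parallel.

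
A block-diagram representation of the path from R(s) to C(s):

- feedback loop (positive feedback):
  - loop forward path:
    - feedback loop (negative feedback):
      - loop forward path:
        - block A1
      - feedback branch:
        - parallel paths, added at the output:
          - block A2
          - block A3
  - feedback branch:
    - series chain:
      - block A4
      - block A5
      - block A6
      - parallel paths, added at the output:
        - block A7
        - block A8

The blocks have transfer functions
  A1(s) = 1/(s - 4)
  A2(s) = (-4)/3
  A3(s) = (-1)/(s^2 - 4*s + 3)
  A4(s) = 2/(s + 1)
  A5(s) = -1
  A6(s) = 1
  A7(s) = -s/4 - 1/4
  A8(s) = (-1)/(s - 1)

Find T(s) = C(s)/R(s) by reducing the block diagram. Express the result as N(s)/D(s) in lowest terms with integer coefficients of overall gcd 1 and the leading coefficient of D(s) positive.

Reducing step by step:

[1] add A2, A3 (parallel) gives (-4*s^2 + 16*s - 15)/(3*s^2 - 12*s + 9)
[2] collapse the loop (A1 forward, (A2+A3) return) gives (3*s^2 - 12*s + 9)/(3*s^3 - 28*s^2 + 73*s - 51)
[3] reduce the parallel group A7, A8 gives (-s^2 - 3)/(4*s - 4)
[4] combine A4, A5, A6, (A7+A8) in series gives (s^2 + 3)/(2*s^2 - 2)
[5] apply the feedback formula to [A1/(1+A1*(A2+A3))], (A4*A5*A6*(A7+A8)), which is the overall transfer function T(s) = C(s)/R(s) in lowest terms

Answer: (6*s^3 - 18*s^2 - 6*s + 18)/(6*s^4 - 53*s^3 + 99*s^2 + 35*s - 75)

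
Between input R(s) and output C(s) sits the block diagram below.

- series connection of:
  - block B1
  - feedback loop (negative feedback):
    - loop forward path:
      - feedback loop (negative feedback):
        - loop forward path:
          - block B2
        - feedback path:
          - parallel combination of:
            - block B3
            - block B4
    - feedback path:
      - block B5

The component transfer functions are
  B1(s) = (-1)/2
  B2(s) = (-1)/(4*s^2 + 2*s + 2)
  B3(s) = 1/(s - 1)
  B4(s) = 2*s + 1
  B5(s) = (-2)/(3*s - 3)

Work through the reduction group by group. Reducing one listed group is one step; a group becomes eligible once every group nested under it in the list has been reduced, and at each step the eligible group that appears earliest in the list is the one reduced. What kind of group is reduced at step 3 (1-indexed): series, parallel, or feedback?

1. reduce the parallel group B3, B4
2. reduce the feedback loop with forward B2 and return (B3+B4)
3. close the feedback loop around [B2/(1+B2*(B3+B4))], B5
4. multiply B1, [[B2/(1+B2*(B3+B4))]/(1+[B2/(1+B2*(B3+B4))]*B5)] (series)
Step 3: feedback.

Answer: feedback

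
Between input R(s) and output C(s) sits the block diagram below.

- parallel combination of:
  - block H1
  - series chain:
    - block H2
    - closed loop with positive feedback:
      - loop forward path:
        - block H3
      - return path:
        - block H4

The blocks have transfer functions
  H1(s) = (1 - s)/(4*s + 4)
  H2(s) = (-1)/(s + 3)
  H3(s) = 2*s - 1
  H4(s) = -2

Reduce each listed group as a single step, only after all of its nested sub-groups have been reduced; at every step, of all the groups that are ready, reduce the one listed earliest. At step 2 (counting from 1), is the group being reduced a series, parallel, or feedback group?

(1) close the feedback loop around H3, H4
(2) reduce the series chain H2, [H3/(1-H3*H4)]
(3) combine H1, (H2*[H3/(1-H3*H4)]) in parallel
The group at step 2 is a series group.

Final answer: series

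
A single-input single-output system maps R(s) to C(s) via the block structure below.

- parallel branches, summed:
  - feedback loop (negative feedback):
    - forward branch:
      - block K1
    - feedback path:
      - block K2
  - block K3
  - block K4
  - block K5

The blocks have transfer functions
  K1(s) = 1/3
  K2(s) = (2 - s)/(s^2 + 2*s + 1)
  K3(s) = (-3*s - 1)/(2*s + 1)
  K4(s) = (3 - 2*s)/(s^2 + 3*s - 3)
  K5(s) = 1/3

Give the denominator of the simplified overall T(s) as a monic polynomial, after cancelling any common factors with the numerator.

(1) close the feedback loop around K1, K2; result (s^2 + 2*s + 1)/(3*s^2 + 5*s + 5)
(2) sum the parallel branches [K1/(1+K1*K2)], K3, K4, K5; result (-15*s^5 - 107*s^4 - 90*s^3 - s^2 + 183*s + 66)/(18*s^5 + 93*s^4 + 108*s^3 + 33*s^2 - 90*s - 45)
The result of step 2 is T(s) in lowest terms. Its denominator has leading coefficient 18; dividing the denominator through by 18 makes it monic.

Hence the answer: s^5 + 31*s^4/6 + 6*s^3 + 11*s^2/6 - 5*s - 5/2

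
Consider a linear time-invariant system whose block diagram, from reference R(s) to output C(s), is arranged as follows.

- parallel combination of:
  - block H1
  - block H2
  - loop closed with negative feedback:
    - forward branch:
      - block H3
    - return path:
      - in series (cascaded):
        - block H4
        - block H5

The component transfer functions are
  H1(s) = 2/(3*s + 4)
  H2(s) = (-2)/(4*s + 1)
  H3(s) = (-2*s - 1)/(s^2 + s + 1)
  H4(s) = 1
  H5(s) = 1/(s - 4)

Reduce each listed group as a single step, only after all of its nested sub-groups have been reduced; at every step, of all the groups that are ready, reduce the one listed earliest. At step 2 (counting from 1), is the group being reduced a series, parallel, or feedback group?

Step 1 - reduce the series chain H4, H5
Step 2 - reduce the feedback loop with forward H3 and return (H4*H5)
Step 3 - parallel reduction of H1, H2, [H3/(1+H3*(H4*H5))]
Step 2 collapses a feedback group.

Answer: feedback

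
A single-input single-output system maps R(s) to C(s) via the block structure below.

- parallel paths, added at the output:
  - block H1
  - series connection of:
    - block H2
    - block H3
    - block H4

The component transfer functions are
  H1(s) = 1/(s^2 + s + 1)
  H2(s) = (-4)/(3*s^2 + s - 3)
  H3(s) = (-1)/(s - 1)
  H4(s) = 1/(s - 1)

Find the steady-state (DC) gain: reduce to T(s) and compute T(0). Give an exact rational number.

The answer is -1/3.

Reasoning:
Step 1. combine H2, H3, H4 in series; result 4/(3*s^4 - 5*s^3 - 2*s^2 + 7*s - 3)
Step 2. reduce the parallel group H1, (H2*H3*H4); result (3*s^4 - 5*s^3 + 2*s^2 + 11*s + 1)/(3*s^6 - 2*s^5 - 4*s^4 + 2*s^2 + 4*s - 3)
DC gain: substitute s = 0 into T(s) from step 2: T(0) = 1/(-3) = -1/3.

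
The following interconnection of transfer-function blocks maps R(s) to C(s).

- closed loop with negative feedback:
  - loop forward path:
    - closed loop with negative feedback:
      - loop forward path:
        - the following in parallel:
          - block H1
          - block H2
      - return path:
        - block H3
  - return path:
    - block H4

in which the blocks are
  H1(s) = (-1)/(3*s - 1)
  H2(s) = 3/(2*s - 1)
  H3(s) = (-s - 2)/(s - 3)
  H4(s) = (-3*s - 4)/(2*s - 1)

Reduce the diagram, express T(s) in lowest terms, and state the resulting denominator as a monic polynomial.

(1) add H1, H2 (parallel) gives (7*s - 2)/(6*s^2 - 5*s + 1)
(2) feedback reduction of (H1+H2), H3 gives (7*s^2 - 23*s + 6)/(6*s^3 - 30*s^2 + 4*s + 1)
(3) feedback reduction of [(H1+H2)/(1+(H1+H2)*H3)], H4 gives (14*s^3 - 53*s^2 + 35*s - 6)/(12*s^4 - 87*s^3 + 79*s^2 + 72*s - 25)
That last expression is T(s), already simplified. Scaling its denominator by 1/12 (the reciprocal of the leading coefficient) yields the monic denominator.

Answer: s^4 - 29*s^3/4 + 79*s^2/12 + 6*s - 25/12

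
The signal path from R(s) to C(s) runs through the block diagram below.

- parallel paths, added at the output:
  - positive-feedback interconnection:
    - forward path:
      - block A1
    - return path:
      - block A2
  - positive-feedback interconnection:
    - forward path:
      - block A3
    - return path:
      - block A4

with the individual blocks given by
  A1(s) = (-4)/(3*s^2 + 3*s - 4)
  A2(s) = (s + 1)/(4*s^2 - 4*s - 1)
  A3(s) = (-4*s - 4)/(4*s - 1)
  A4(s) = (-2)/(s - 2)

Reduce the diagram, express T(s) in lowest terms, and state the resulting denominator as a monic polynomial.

[1] collapse the loop (A1 forward, A2 return) = (-16*s^2 + 16*s + 4)/(12*s^4 - 31*s^2 + 17*s + 8)
[2] collapse the loop (A3 forward, A4 return) = (-4*s^2 + 4*s + 8)/(4*s^2 - 17*s - 6)
[3] parallel reduction of [A1/(1-A1*A2)], [A3/(1-A3*A4)] = (-48*s^6 + 48*s^5 + 156*s^4 + 144*s^3 - 372*s^2 + 4*s + 40)/(48*s^6 - 204*s^5 - 196*s^4 + 595*s^3 - 71*s^2 - 238*s - 48)
Step 3 gives the fully reduced T(s), with no common factor left to cancel. The denominator's leading coefficient is 48, so divide each of its coefficients by 48 to get the monic form.

Answer: s^6 - 17*s^5/4 - 49*s^4/12 + 595*s^3/48 - 71*s^2/48 - 119*s/24 - 1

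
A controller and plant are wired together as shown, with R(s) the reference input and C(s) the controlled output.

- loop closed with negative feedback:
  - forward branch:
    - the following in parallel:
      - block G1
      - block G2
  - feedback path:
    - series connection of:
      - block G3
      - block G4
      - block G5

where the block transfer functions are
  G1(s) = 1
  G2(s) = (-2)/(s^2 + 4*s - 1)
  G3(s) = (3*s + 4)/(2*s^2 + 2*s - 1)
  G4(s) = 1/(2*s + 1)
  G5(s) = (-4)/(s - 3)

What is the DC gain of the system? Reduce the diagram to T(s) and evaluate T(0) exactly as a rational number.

1. reduce the parallel group G1, G2, giving (s^2 + 4*s - 3)/(s^2 + 4*s - 1)
2. cascade G3, G4, G5, giving (-12*s - 16)/(4*s^4 - 6*s^3 - 18*s^2 - s + 3)
3. reduce the feedback loop with forward (G1+G2) and return (G3*G4*G5), giving (4*s^6 + 10*s^5 - 54*s^4 - 55*s^3 + 53*s^2 + 15*s - 9)/(4*s^6 + 10*s^5 - 46*s^4 - 79*s^3 - 47*s^2 - 15*s + 45)
DC gain: substitute s = 0 into T(s) from step 3: T(0) = -9/45 = -1/5.

Hence the answer: -1/5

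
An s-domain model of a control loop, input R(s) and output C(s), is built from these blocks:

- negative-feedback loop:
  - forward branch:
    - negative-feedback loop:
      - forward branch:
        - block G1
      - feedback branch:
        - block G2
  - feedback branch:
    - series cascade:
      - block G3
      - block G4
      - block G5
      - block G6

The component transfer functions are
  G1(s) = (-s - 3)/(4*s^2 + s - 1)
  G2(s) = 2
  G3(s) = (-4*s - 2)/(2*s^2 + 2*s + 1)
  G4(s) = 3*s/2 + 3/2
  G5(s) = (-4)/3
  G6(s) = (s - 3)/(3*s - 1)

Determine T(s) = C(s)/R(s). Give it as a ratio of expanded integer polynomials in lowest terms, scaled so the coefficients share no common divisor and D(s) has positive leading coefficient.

(1) close the feedback loop around G1, G2; result (-s - 3)/(4*s^2 - s - 7)
(2) cascade G3, G4, G5, G6; result (8*s^3 - 12*s^2 - 32*s - 12)/(6*s^3 + 4*s^2 + s - 1)
(3) feedback reduction of [G1/(1+G1*G2)], (G3*G4*G5*G6); the result is T(s) itself (integer coefficients, no common factor, positive leading denominator coefficient)

Final answer: (-6*s^4 - 22*s^3 - 13*s^2 - 2*s + 3)/(24*s^5 + 2*s^4 - 54*s^3 + 35*s^2 + 102*s + 43)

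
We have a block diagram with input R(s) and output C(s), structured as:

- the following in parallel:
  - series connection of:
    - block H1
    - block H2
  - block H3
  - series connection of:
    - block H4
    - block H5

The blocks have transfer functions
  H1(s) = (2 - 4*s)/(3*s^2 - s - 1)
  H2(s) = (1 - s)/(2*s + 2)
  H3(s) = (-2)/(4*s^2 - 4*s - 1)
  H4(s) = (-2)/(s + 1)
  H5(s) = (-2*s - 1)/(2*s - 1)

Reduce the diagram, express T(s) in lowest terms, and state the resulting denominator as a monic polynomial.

1. reduce the series chain H1, H2 = (2*s^2 - 3*s + 1)/(3*s^3 + 2*s^2 - 2*s - 1)
2. multiply H4, H5 (series) = (4*s + 2)/(2*s^2 + s - 1)
3. parallel reduction of (H1*H2), H3, (H4*H5) = (64*s^5 - 100*s^4 + 2*s^3 + 10*s^2 + 13*s + 1)/(24*s^6 - 20*s^5 - 34*s^4 + 23*s^3 + 10*s^2 - 4*s - 1)
Step 3 gives the fully reduced T(s), with no common factor left to cancel. The denominator's leading coefficient is 24, so divide each of its coefficients by 24 to get the monic form.

Therefore the answer is s^6 - 5*s^5/6 - 17*s^4/12 + 23*s^3/24 + 5*s^2/12 - s/6 - 1/24.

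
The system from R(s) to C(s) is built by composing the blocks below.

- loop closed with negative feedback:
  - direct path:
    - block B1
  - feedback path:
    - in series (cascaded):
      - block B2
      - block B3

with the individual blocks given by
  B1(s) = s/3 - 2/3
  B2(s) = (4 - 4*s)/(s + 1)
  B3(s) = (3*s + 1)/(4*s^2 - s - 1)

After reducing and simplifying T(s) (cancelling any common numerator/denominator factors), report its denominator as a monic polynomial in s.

First reduce the diagram to T(s).

Step 1 - reduce the series chain B2, B3 -> (-12*s^2 + 8*s + 4)/(4*s^3 + 3*s^2 - 2*s - 1)
Step 2 - feedback reduction of B1, (B2*B3) -> (4*s^4 - 5*s^3 - 8*s^2 + 3*s + 2)/(41*s^2 - 18*s - 11)
T(s) is the step-2 result (common factors already cancelled). Leading coefficient of the denominator: 41. Divide through by 41 for the monic polynomial.

Answer: s^2 - 18*s/41 - 11/41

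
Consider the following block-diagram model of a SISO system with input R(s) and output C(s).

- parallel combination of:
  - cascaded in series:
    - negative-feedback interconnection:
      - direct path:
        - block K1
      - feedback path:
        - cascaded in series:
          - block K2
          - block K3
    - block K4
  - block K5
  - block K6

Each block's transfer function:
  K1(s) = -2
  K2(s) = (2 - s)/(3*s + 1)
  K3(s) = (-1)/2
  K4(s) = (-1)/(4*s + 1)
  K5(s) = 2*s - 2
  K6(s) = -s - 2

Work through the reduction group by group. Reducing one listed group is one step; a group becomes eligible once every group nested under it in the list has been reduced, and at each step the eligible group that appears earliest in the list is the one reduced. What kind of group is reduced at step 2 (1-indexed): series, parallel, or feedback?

Step 1. combine K2, K3 in series
Step 2. close the feedback loop around K1, (K2*K3)
Step 3. reduce the series chain [K1/(1+K1*(K2*K3))], K4
Step 4. combine ([K1/(1+K1*(K2*K3))]*K4), K5, K6 in parallel
Step 2: feedback.

Hence the answer: feedback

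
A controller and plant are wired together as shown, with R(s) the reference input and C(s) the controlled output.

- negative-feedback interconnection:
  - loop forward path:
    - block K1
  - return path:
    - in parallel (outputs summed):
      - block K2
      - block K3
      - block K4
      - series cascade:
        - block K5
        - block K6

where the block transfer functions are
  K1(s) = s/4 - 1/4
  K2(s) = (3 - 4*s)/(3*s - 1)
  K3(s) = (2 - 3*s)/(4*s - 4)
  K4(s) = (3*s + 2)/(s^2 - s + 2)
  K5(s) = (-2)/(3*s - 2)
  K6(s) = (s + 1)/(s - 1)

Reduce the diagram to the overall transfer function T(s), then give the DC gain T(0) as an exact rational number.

[1] multiply K5, K6 (series), giving (-2*s - 2)/(3*s^2 - 5*s + 2)
[2] reduce the parallel group K2, K3, K4, (K5*K6), giving (-75*s^5 + 320*s^4 - 563*s^3 + 430*s^2 - 236*s + 56)/(36*s^5 - 108*s^4 + 188*s^3 - 196*s^2 + 96*s - 16)
[3] collapse the loop (K1 forward, (K2+K3+K4+(K5*K6)) return), giving (-36*s^5 + 108*s^4 - 188*s^3 + 196*s^2 - 96*s + 16)/(75*s^5 - 464*s^4 + 851*s^3 - 894*s^2 + 556*s - 120)
Evaluating the step-3 result (the overall T(s)) at s = 0 gives T(0) = 16/(-120) = -2/15.

Therefore the answer is -2/15.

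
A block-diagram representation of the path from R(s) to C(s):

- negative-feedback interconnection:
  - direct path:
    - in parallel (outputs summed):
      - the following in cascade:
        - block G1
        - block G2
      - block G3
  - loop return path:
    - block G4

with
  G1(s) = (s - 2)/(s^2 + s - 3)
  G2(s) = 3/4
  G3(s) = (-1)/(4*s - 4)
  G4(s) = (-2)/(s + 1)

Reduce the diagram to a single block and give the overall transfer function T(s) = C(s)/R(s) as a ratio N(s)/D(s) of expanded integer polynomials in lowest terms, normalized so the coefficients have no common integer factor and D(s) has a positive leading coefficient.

Step 1: multiply G1, G2 (series) -> (3*s - 6)/(4*s^2 + 4*s - 12)
Step 2: add (G1*G2), G3 (parallel) -> (2*s^2 - 10*s + 9)/(4*s^3 - 16*s + 12)
Step 3: reduce the feedback loop with forward ((G1*G2)+G3) and return G4, giving the overall T(s)

Final answer: (2*s^3 - 8*s^2 - s + 9)/(4*s^4 + 4*s^3 - 20*s^2 + 16*s - 6)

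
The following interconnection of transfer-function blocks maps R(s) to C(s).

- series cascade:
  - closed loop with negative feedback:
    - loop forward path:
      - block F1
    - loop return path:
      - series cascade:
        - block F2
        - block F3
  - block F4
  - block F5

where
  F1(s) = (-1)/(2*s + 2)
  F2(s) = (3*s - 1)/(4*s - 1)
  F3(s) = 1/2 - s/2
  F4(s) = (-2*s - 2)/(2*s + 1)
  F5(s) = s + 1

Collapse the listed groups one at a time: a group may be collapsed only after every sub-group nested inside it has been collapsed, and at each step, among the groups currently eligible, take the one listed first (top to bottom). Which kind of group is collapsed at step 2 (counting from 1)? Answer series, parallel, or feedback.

Step 1 - reduce the series chain F2, F3
Step 2 - feedback reduction of F1, (F2*F3)
Step 3 - series reduction of [F1/(1+F1*(F2*F3))], F4, F5
So the answer for step 2 is feedback.

Final answer: feedback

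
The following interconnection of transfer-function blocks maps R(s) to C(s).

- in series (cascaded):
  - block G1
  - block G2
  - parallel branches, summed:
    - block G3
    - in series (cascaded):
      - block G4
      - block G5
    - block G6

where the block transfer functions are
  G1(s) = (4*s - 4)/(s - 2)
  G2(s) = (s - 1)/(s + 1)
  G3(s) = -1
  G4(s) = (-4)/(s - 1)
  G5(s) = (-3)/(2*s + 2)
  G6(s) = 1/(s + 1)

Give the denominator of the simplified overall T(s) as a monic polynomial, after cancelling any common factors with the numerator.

The answer is s^3 - 3*s - 2.

Reasoning:
1. series reduction of G4, G5: 6/(s^2 - 1)
2. reduce the parallel group G3, (G4*G5), G6: (-s^2 + s + 6)/(s^2 - 1)
3. cascade G1, G2, (G3+(G4*G5)+G6): (-4*s^3 + 8*s^2 + 20*s - 24)/(s^3 - 3*s - 2)
The result of step 3 is T(s) in lowest terms. Its denominator already has leading coefficient 1, so it is monic as it stands.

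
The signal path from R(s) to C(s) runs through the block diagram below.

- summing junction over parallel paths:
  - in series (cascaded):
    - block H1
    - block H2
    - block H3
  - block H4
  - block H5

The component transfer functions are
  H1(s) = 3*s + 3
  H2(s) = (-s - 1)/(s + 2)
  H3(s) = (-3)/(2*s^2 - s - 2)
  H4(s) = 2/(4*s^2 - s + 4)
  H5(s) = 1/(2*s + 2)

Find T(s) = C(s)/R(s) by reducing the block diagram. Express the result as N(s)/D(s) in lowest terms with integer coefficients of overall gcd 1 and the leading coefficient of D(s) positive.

Reducing step by step:

Step 1: multiply H1, H2, H3 (series) gives (9*s^2 + 18*s + 9)/(2*s^3 + 3*s^2 - 4*s - 4)
Step 2: sum the parallel branches (H1*H2*H3), H4, H5: this yields T(s), and no further normalization is needed

Answer: (80*s^5 + 216*s^4 + 243*s^3 + 230*s^2 + 154*s + 40)/(16*s^6 + 36*s^5 - 2*s^4 - 22*s^3 - 24*s^2 - 56*s - 32)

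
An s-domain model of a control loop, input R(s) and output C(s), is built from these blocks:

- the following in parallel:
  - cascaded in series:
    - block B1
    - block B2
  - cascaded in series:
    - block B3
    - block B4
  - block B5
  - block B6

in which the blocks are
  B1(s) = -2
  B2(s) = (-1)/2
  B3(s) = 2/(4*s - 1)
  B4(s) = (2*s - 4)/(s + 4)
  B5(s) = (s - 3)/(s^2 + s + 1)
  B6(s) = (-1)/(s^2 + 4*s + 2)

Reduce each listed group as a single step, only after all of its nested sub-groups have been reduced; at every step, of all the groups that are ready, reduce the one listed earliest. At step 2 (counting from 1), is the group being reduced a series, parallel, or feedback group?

The answer is series.

Reasoning:
Step 1 - series reduction of B1, B2
Step 2 - cascade B3, B4
Step 3 - reduce the parallel group (B1*B2), (B3*B4), B5, B6
So the answer for step 2 is series.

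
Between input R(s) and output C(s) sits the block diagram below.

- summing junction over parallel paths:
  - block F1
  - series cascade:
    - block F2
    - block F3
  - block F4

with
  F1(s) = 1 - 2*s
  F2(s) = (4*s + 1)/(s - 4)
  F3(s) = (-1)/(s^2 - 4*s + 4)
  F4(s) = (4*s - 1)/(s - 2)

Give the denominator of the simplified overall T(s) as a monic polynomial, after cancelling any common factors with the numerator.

Answer: s^3 - 8*s^2 + 20*s - 16

Working:
(1) cascade F2, F3: (-4*s - 1)/(s^3 - 8*s^2 + 20*s - 16)
(2) parallel reduction of F1, (F2*F3), F4: (-2*s^4 + 21*s^3 - 73*s^2 + 86*s - 25)/(s^3 - 8*s^2 + 20*s - 16)
No further cancellation is possible in the step-2 result, so that is T(s). Its denominator is already monic.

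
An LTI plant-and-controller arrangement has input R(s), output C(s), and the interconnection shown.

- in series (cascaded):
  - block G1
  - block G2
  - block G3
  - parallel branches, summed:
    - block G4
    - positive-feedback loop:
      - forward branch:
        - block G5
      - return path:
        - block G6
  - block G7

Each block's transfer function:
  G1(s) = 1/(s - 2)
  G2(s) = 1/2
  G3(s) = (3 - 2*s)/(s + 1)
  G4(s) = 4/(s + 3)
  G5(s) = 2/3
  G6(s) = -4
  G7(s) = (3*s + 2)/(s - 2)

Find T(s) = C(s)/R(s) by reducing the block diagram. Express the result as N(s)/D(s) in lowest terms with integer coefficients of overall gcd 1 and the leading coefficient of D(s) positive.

(1) close the feedback loop around G5, G6 gives 2/11
(2) sum the parallel branches G4, [G5/(1-G5*G6)] gives (2*s + 50)/(11*s + 33)
(3) cascade G1, G2, G3, (G4+[G5/(1-G5*G6)]), G7; the result is T(s) itself (integer coefficients, no common factor, positive leading denominator coefficient)

Answer: (-6*s^3 - 145*s^2 + 131*s + 150)/(11*s^4 - 99*s^2 + 44*s + 132)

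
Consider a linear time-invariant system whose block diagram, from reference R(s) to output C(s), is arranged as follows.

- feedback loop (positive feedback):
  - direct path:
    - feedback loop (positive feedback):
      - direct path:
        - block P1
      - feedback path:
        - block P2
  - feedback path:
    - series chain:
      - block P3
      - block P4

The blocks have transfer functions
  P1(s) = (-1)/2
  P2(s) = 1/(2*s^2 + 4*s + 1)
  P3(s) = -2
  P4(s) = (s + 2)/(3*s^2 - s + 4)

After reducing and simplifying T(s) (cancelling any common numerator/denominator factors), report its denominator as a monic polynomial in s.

[1] close the feedback loop around P1, P2 gives (-2*s^2 - 4*s - 1)/(4*s^2 + 8*s + 3)
[2] series reduction of P3, P4 gives (-2*s - 4)/(3*s^2 - s + 4)
[3] apply the feedback formula to [P1/(1-P1*P2)], (P3*P4) gives (-6*s^4 - 10*s^3 - 7*s^2 - 15*s - 4)/(12*s^4 + 16*s^3 + s^2 + 11*s + 8)
No further cancellation is possible in the step-3 result, so that is T(s). Its denominator becomes monic after dividing by the leading coefficient 12.

Final answer: s^4 + 4*s^3/3 + s^2/12 + 11*s/12 + 2/3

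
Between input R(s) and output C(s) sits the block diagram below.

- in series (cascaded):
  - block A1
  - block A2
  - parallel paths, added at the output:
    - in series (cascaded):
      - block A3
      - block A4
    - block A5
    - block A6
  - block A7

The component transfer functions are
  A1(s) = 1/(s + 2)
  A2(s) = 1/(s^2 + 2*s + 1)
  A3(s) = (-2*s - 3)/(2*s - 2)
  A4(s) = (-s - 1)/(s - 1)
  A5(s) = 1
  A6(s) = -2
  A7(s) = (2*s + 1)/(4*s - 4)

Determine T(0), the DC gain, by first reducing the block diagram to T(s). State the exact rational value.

The answer is -1/16.

Reasoning:
1. cascade A3, A4 -> (2*s^2 + 5*s + 3)/(2*s^2 - 4*s + 2)
2. parallel reduction of (A3*A4), A5, A6 -> (9*s + 1)/(2*s^2 - 4*s + 2)
3. multiply A1, A2, ((A3*A4)+A5+A6), A7 (series) -> (18*s^2 + 11*s + 1)/(8*s^6 + 8*s^5 - 32*s^4 - 16*s^3 + 40*s^2 + 8*s - 16)
The step-3 result is T(s). Setting s = 0: T(0) = 1/(-16) = -1/16.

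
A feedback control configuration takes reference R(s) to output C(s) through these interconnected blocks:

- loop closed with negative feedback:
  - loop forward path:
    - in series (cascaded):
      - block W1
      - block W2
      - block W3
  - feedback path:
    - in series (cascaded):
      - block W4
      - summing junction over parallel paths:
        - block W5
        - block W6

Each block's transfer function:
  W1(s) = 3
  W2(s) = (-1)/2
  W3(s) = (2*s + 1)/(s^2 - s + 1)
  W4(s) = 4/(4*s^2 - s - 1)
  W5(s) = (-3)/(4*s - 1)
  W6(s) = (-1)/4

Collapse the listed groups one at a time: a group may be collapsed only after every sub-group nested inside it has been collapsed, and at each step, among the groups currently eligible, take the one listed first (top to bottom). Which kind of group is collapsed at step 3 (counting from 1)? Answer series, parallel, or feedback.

Step 1. reduce the series chain W1, W2, W3
Step 2. sum the parallel branches W5, W6
Step 3. multiply W4, (W5+W6) (series)
Step 4. reduce the feedback loop with forward (W1*W2*W3) and return (W4*(W5+W6))
The group at step 3 is a series group.

Therefore the answer is series.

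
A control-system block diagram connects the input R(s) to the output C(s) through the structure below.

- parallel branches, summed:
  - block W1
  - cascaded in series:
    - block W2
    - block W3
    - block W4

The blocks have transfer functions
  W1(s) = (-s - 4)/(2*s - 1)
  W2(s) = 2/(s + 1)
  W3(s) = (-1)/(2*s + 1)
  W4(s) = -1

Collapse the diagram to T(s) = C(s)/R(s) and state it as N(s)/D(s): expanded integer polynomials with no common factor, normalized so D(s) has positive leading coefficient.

First reduce the diagram to T(s).

Step 1 - multiply W2, W3, W4 (series): 2/(2*s^2 + 3*s + 1)
Step 2 - reduce the parallel group W1, (W2*W3*W4); the result is T(s) itself (integer coefficients, no common factor, positive leading denominator coefficient)

Answer: (-2*s^3 - 11*s^2 - 9*s - 6)/(4*s^3 + 4*s^2 - s - 1)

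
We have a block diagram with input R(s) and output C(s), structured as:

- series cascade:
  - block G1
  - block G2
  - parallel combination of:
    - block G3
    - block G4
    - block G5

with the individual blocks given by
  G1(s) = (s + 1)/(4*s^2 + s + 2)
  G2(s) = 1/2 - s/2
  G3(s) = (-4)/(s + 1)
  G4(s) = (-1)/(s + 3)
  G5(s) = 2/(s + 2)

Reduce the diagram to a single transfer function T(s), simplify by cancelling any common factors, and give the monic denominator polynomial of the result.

Answer: s^4 + 21*s^3/4 + 31*s^2/4 + 4*s + 3

Working:
1. combine G3, G4, G5 in parallel; result (-3*s^2 - 15*s - 20)/(s^3 + 6*s^2 + 11*s + 6)
2. combine G1, G2, (G3+G4+G5) in series; result (3*s^3 + 12*s^2 + 5*s - 20)/(8*s^4 + 42*s^3 + 62*s^2 + 32*s + 24)
No further cancellation is possible in the step-2 result, so that is T(s). Its denominator becomes monic after dividing by the leading coefficient 8.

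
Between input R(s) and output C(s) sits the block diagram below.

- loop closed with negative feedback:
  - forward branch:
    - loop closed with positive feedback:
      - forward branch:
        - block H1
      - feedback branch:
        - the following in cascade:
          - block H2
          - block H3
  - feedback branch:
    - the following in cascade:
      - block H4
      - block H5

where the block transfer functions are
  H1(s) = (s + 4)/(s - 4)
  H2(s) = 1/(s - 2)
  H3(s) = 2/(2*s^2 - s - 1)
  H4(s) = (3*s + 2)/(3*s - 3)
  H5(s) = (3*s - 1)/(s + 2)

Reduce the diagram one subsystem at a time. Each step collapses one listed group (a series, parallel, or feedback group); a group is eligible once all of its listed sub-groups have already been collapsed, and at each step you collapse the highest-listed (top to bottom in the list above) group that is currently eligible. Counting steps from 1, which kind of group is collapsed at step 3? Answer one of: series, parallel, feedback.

1. multiply H2, H3 (series)
2. reduce the feedback loop with forward H1 and return (H2*H3)
3. multiply H4, H5 (series)
4. feedback reduction of [H1/(1-H1*(H2*H3))], (H4*H5)
So the answer for step 3 is series.

Therefore the answer is series.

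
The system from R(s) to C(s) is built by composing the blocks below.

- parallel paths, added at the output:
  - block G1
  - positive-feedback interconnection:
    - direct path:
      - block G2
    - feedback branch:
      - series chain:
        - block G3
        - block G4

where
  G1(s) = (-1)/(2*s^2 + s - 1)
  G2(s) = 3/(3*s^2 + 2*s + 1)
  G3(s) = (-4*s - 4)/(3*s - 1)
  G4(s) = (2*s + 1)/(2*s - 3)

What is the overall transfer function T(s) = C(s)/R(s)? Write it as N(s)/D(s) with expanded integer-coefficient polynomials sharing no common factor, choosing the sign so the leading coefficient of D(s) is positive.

Reducing step by step:

Step 1. reduce the series chain G3, G4: (-8*s^2 - 12*s - 4)/(6*s^2 - 11*s + 3)
Step 2. collapse the loop (G2 forward, (G3*G4) return): (18*s^2 - 33*s + 9)/(18*s^4 - 21*s^3 + 17*s^2 + 31*s + 15)
Step 3. add G1, [G2/(1-G2*(G3*G4))] (parallel); the result is T(s) itself (integer coefficients, no common factor, positive leading denominator coefficient)

Answer: (18*s^4 - 27*s^3 - 50*s^2 + 11*s - 24)/(36*s^6 - 24*s^5 - 5*s^4 + 100*s^3 + 44*s^2 - 16*s - 15)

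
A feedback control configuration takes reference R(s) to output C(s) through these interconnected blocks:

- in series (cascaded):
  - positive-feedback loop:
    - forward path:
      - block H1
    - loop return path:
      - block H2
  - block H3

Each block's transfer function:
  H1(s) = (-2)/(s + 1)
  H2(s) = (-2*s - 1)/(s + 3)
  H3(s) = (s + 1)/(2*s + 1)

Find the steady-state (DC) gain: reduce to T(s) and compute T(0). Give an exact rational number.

(1) reduce the feedback loop with forward H1 and return H2 gives (-2*s - 6)/(s^2 + 1)
(2) combine [H1/(1-H1*H2)], H3 in series gives (-2*s^2 - 8*s - 6)/(2*s^3 + s^2 + 2*s + 1)
DC gain: substitute s = 0 into T(s) from step 2: T(0) = -6/1 = -6.

Therefore the answer is -6.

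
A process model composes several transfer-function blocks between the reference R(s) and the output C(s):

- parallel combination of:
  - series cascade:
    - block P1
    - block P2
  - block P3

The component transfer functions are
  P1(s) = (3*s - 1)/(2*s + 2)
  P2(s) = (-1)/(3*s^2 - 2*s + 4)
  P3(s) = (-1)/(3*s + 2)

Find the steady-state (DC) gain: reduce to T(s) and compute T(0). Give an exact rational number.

(1) multiply P1, P2 (series) -> (1 - 3*s)/(6*s^3 + 2*s^2 + 4*s + 8)
(2) combine (P1*P2), P3 in parallel -> (-6*s^3 - 11*s^2 - 7*s - 6)/(18*s^4 + 18*s^3 + 16*s^2 + 32*s + 16)
DC gain: substitute s = 0 into T(s) from step 2: T(0) = -6/16 = -3/8.

Final answer: -3/8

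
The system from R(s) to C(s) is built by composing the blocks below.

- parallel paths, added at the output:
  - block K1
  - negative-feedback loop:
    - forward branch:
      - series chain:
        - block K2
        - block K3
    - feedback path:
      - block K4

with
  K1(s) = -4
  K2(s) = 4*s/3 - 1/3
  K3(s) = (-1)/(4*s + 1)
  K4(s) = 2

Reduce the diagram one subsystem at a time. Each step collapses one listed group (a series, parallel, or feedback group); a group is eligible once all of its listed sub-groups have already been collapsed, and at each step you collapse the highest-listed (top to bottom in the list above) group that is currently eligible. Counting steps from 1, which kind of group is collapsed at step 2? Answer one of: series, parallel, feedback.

(1) reduce the series chain K2, K3
(2) close the feedback loop around (K2*K3), K4
(3) parallel reduction of K1, [(K2*K3)/(1+(K2*K3)*K4)]
Step 2: feedback.

Answer: feedback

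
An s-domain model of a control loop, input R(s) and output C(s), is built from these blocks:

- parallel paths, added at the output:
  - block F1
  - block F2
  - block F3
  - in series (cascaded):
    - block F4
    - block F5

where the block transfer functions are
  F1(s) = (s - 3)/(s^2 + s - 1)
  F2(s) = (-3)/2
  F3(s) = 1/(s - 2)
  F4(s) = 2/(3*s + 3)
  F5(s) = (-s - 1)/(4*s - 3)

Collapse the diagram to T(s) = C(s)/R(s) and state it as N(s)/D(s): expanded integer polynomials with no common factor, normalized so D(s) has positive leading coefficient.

Answer: (-36*s^4 + 107*s^3 - 47*s^2 + 51*s - 44)/(24*s^4 - 42*s^3 - 54*s^2 + 102*s - 36)

Working:
(1) combine F4, F5 in series gives (-2)/(12*s - 9)
(2) add F1, F2, F3, (F4*F5) (parallel); the result is T(s) itself (integer coefficients, no common factor, positive leading denominator coefficient)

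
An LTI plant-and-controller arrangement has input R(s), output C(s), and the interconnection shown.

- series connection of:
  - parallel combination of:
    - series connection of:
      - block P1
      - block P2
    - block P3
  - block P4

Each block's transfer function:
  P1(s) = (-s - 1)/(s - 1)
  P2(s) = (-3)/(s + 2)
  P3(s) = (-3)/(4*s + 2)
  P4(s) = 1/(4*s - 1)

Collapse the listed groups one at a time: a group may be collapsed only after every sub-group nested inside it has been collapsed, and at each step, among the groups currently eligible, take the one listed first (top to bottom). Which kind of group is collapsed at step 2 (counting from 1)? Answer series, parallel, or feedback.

[1] cascade P1, P2
[2] combine (P1*P2), P3 in parallel
[3] combine ((P1*P2)+P3), P4 in series
So the answer for step 2 is parallel.

Therefore the answer is parallel.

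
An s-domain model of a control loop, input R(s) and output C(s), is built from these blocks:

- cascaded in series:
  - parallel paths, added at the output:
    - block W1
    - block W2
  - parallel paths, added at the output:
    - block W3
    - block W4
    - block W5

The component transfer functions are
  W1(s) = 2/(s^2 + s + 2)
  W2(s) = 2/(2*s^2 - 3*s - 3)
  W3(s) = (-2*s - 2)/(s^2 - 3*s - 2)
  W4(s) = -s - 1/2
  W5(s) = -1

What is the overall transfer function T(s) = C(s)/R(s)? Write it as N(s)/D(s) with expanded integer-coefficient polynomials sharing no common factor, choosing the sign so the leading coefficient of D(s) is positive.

First reduce the diagram to T(s).

[1] reduce the parallel group W1, W2 gives (6*s^2 - 4*s - 2)/(2*s^4 - s^3 - 2*s^2 - 9*s - 6)
[2] combine W3, W4, W5 in parallel gives (-2*s^3 + 3*s^2 + 9*s + 2)/(2*s^2 - 6*s - 4)
[3] multiply (W1+W2), (W3+W4+W5) (series): this yields T(s), and no further normalization is needed

Answer: (-6*s^5 + 13*s^4 + 23*s^3 - 15*s^2 - 13*s - 2)/(2*s^6 - 7*s^5 - 3*s^4 - s^3 + 25*s^2 + 36*s + 12)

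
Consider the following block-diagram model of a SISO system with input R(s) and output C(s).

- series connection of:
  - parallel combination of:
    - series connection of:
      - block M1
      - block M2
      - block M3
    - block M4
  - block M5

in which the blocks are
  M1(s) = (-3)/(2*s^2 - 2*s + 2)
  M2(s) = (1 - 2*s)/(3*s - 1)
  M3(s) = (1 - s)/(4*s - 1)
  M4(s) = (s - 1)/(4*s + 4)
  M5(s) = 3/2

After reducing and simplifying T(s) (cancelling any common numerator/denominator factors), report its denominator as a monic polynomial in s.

The answer is s^5 - 7*s^4/12 + s^3/12 + s^2 - 7*s/12 + 1/12.

Reasoning:
[1] cascade M1, M2, M3 = (-6*s^2 + 9*s - 3)/(24*s^4 - 38*s^3 + 40*s^2 - 16*s + 2)
[2] parallel reduction of (M1*M2*M3), M4 = (12*s^5 - 31*s^4 + 27*s^3 - 22*s^2 + 21*s - 7)/(48*s^5 - 28*s^4 + 4*s^3 + 48*s^2 - 28*s + 4)
[3] combine ((M1*M2*M3)+M4), M5 in series = (36*s^5 - 93*s^4 + 81*s^3 - 66*s^2 + 63*s - 21)/(96*s^5 - 56*s^4 + 8*s^3 + 96*s^2 - 56*s + 8)
That last expression is T(s), already simplified. Scaling its denominator by 1/96 (the reciprocal of the leading coefficient) yields the monic denominator.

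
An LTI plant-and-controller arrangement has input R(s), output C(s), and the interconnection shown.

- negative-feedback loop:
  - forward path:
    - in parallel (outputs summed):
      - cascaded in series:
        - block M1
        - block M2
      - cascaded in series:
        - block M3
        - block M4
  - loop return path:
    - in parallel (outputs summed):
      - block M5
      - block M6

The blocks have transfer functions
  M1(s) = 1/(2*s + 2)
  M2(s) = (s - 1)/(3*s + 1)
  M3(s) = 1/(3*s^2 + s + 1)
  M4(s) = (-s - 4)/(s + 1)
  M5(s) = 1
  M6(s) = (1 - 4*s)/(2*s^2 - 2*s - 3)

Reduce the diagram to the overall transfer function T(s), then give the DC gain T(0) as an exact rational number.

Step 1 - reduce the series chain M1, M2 gives (s - 1)/(6*s^2 + 8*s + 2)
Step 2 - combine M3, M4 in series gives (-s - 4)/(3*s^3 + 4*s^2 + 2*s + 1)
Step 3 - reduce the parallel group (M1*M2), (M3*M4) gives (3*s^3 - 8*s^2 - 26*s - 9)/(18*s^4 + 30*s^3 + 20*s^2 + 10*s + 2)
Step 4 - reduce the parallel group M5, M6 gives (2*s^2 - 6*s - 2)/(2*s^2 - 2*s - 3)
Step 5 - feedback reduction of ((M1*M2)+(M3*M4)), (M5+M6) gives (6*s^5 - 22*s^4 - 45*s^3 + 58*s^2 + 96*s + 27)/(36*s^6 + 30*s^5 - 108*s^4 - 120*s^3 + 78*s^2 + 72*s + 12)
Step 5 gives the overall T(s). Then T(0) = 27/12 = 9/4.

Hence the answer: 9/4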